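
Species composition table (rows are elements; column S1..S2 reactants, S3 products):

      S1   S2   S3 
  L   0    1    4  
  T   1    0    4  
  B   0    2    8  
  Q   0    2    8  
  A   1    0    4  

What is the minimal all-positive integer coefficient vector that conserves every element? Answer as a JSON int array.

Coefficients: [4, 4, 1]

L: 4·0+4·1 = 4 | 1·4 = 4
T: 4·1+4·0 = 4 | 1·4 = 4
B: 4·0+4·2 = 8 | 1·8 = 8
Q: 4·0+4·2 = 8 | 1·8 = 8
A: 4·1+4·0 = 4 | 1·4 = 4
gcd(4,4,1) = 1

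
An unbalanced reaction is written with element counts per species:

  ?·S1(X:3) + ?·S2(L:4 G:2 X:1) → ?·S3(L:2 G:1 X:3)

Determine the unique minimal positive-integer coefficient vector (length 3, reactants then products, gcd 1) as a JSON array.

L: 5·0+3·4 = 12 | 6·2 = 12
G: 5·0+3·2 = 6 | 6·1 = 6
X: 5·3+3·1 = 18 | 6·3 = 18
gcd(5,3,6) = 1

Coefficients: [5, 3, 6]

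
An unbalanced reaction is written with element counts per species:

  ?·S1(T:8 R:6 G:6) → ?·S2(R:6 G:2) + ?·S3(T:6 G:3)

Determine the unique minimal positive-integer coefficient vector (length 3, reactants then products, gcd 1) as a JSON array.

T: 3·8 = 24 | 3·0+4·6 = 24
R: 3·6 = 18 | 3·6+4·0 = 18
G: 3·6 = 18 | 3·2+4·3 = 18
gcd(3,3,4) = 1

Coefficients: [3, 3, 4]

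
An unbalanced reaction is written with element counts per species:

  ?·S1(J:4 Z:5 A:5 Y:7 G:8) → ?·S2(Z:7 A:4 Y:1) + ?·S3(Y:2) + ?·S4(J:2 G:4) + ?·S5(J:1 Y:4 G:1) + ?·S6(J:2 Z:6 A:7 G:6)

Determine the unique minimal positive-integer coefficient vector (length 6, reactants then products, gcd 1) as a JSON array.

J: 5·4 = 20 | 1·0+5·0+4·2+6·1+3·2 = 20
Z: 5·5 = 25 | 1·7+5·0+4·0+6·0+3·6 = 25
A: 5·5 = 25 | 1·4+5·0+4·0+6·0+3·7 = 25
Y: 5·7 = 35 | 1·1+5·2+4·0+6·4+3·0 = 35
G: 5·8 = 40 | 1·0+5·0+4·4+6·1+3·6 = 40
gcd(5,1,5,4,6,3) = 1

Coefficients: [5, 1, 5, 4, 6, 3]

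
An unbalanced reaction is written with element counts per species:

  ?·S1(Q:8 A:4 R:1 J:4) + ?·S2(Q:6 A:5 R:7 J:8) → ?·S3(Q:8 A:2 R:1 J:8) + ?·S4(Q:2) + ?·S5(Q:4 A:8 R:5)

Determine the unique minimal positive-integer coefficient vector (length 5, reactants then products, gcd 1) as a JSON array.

Q: 6·8+2·6 = 60 | 5·8+4·2+3·4 = 60
A: 6·4+2·5 = 34 | 5·2+4·0+3·8 = 34
R: 6·1+2·7 = 20 | 5·1+4·0+3·5 = 20
J: 6·4+2·8 = 40 | 5·8+4·0+3·0 = 40
gcd(6,2,5,4,3) = 1

Coefficients: [6, 2, 5, 4, 3]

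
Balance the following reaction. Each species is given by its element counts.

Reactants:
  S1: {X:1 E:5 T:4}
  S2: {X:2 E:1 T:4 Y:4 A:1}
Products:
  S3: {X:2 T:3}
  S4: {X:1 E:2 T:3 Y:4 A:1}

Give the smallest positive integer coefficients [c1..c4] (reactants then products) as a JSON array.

Coefficients: [1, 5, 3, 5]

X: 1·1+5·2 = 11 | 3·2+5·1 = 11
E: 1·5+5·1 = 10 | 3·0+5·2 = 10
T: 1·4+5·4 = 24 | 3·3+5·3 = 24
Y: 1·0+5·4 = 20 | 3·0+5·4 = 20
A: 1·0+5·1 = 5 | 3·0+5·1 = 5
gcd(1,5,3,5) = 1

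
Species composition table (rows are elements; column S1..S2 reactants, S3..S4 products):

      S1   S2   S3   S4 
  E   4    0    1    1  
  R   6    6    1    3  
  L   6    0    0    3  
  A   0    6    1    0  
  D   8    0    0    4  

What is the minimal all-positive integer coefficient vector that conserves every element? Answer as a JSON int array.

Coefficients: [3, 1, 6, 6]

E: 3·4+1·0 = 12 | 6·1+6·1 = 12
R: 3·6+1·6 = 24 | 6·1+6·3 = 24
L: 3·6+1·0 = 18 | 6·0+6·3 = 18
A: 3·0+1·6 = 6 | 6·1+6·0 = 6
D: 3·8+1·0 = 24 | 6·0+6·4 = 24
gcd(3,1,6,6) = 1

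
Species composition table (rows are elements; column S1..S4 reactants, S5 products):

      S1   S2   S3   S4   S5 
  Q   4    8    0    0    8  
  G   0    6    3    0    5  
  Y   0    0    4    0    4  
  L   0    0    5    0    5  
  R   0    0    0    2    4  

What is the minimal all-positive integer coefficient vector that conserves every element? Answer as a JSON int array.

Coefficients: [4, 1, 3, 6, 3]

Q: 4·4+1·8+3·0+6·0 = 24 | 3·8 = 24
G: 4·0+1·6+3·3+6·0 = 15 | 3·5 = 15
Y: 4·0+1·0+3·4+6·0 = 12 | 3·4 = 12
L: 4·0+1·0+3·5+6·0 = 15 | 3·5 = 15
R: 4·0+1·0+3·0+6·2 = 12 | 3·4 = 12
gcd(4,1,3,6,3) = 1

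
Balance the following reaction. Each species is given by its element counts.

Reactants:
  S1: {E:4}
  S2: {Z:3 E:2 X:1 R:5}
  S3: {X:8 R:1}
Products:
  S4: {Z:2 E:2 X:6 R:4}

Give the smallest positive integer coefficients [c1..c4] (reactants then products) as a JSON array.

Coefficients: [1, 4, 4, 6]

Z: 1·0+4·3+4·0 = 12 | 6·2 = 12
E: 1·4+4·2+4·0 = 12 | 6·2 = 12
X: 1·0+4·1+4·8 = 36 | 6·6 = 36
R: 1·0+4·5+4·1 = 24 | 6·4 = 24
gcd(1,4,4,6) = 1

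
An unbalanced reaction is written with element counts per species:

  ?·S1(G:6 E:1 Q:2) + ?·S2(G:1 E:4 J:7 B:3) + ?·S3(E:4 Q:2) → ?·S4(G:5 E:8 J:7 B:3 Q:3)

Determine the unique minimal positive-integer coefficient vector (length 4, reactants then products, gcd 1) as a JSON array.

G: 4·6+6·1+5·0 = 30 | 6·5 = 30
E: 4·1+6·4+5·4 = 48 | 6·8 = 48
J: 4·0+6·7+5·0 = 42 | 6·7 = 42
B: 4·0+6·3+5·0 = 18 | 6·3 = 18
Q: 4·2+6·0+5·2 = 18 | 6·3 = 18
gcd(4,6,5,6) = 1

Coefficients: [4, 6, 5, 6]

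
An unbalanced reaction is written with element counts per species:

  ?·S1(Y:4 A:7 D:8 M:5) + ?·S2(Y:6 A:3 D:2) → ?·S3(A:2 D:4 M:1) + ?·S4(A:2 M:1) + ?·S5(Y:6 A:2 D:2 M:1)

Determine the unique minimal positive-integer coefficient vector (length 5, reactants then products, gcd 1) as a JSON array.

Coefficients: [3, 3, 5, 5, 5]

Y: 3·4+3·6 = 30 | 5·0+5·0+5·6 = 30
A: 3·7+3·3 = 30 | 5·2+5·2+5·2 = 30
D: 3·8+3·2 = 30 | 5·4+5·0+5·2 = 30
M: 3·5+3·0 = 15 | 5·1+5·1+5·1 = 15
gcd(3,3,5,5,5) = 1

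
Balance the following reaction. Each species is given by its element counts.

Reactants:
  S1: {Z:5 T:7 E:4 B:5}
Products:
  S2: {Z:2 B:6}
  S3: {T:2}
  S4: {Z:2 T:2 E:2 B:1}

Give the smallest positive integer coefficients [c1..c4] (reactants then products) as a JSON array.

Coefficients: [2, 1, 3, 4]

Z: 2·5 = 10 | 1·2+3·0+4·2 = 10
T: 2·7 = 14 | 1·0+3·2+4·2 = 14
E: 2·4 = 8 | 1·0+3·0+4·2 = 8
B: 2·5 = 10 | 1·6+3·0+4·1 = 10
gcd(2,1,3,4) = 1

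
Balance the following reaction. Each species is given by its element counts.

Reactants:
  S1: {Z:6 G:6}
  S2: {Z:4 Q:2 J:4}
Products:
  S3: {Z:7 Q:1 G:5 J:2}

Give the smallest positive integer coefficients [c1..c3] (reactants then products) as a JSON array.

Coefficients: [5, 3, 6]

Z: 5·6+3·4 = 42 | 6·7 = 42
Q: 5·0+3·2 = 6 | 6·1 = 6
G: 5·6+3·0 = 30 | 6·5 = 30
J: 5·0+3·4 = 12 | 6·2 = 12
gcd(5,3,6) = 1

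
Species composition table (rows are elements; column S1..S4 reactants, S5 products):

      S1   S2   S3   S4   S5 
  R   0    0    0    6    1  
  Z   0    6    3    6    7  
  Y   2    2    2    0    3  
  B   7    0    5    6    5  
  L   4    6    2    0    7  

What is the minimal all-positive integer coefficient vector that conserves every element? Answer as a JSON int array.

R: 2·0+5·0+2·0+1·6 = 6 | 6·1 = 6
Z: 2·0+5·6+2·3+1·6 = 42 | 6·7 = 42
Y: 2·2+5·2+2·2+1·0 = 18 | 6·3 = 18
B: 2·7+5·0+2·5+1·6 = 30 | 6·5 = 30
L: 2·4+5·6+2·2+1·0 = 42 | 6·7 = 42
gcd(2,5,2,1,6) = 1

Coefficients: [2, 5, 2, 1, 6]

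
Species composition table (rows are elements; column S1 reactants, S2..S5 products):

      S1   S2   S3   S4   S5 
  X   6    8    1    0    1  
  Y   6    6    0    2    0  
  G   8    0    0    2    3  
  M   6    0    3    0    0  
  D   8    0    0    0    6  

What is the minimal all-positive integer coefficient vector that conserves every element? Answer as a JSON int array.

Coefficients: [3, 1, 6, 6, 4]

X: 3·6 = 18 | 1·8+6·1+6·0+4·1 = 18
Y: 3·6 = 18 | 1·6+6·0+6·2+4·0 = 18
G: 3·8 = 24 | 1·0+6·0+6·2+4·3 = 24
M: 3·6 = 18 | 1·0+6·3+6·0+4·0 = 18
D: 3·8 = 24 | 1·0+6·0+6·0+4·6 = 24
gcd(3,1,6,6,4) = 1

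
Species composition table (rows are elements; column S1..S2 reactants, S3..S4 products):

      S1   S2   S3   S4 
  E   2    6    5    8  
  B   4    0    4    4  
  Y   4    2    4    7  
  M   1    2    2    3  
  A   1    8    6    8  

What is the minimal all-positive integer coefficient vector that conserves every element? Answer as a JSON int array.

E: 4·2+3·6 = 26 | 2·5+2·8 = 26
B: 4·4+3·0 = 16 | 2·4+2·4 = 16
Y: 4·4+3·2 = 22 | 2·4+2·7 = 22
M: 4·1+3·2 = 10 | 2·2+2·3 = 10
A: 4·1+3·8 = 28 | 2·6+2·8 = 28
gcd(4,3,2,2) = 1

Coefficients: [4, 3, 2, 2]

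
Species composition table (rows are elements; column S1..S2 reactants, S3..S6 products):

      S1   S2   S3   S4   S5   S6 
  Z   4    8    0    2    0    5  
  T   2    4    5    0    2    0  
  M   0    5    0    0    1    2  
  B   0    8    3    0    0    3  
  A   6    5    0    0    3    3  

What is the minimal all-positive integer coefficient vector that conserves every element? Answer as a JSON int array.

Z: 2·4+3·8 = 32 | 2·0+1·2+3·0+6·5 = 32
T: 2·2+3·4 = 16 | 2·5+1·0+3·2+6·0 = 16
M: 2·0+3·5 = 15 | 2·0+1·0+3·1+6·2 = 15
B: 2·0+3·8 = 24 | 2·3+1·0+3·0+6·3 = 24
A: 2·6+3·5 = 27 | 2·0+1·0+3·3+6·3 = 27
gcd(2,3,2,1,3,6) = 1

Coefficients: [2, 3, 2, 1, 3, 6]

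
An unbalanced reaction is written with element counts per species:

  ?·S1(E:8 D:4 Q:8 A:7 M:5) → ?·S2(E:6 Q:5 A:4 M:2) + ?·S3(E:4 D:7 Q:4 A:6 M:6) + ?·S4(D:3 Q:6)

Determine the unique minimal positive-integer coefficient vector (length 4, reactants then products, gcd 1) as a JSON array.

E: 6·8 = 48 | 6·6+3·4+1·0 = 48
D: 6·4 = 24 | 6·0+3·7+1·3 = 24
Q: 6·8 = 48 | 6·5+3·4+1·6 = 48
A: 6·7 = 42 | 6·4+3·6+1·0 = 42
M: 6·5 = 30 | 6·2+3·6+1·0 = 30
gcd(6,6,3,1) = 1

Coefficients: [6, 6, 3, 1]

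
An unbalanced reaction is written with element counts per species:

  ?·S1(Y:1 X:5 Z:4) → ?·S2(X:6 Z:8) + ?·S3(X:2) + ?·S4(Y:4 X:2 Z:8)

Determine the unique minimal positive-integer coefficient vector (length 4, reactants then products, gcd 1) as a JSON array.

Y: 4·1 = 4 | 1·0+6·0+1·4 = 4
X: 4·5 = 20 | 1·6+6·2+1·2 = 20
Z: 4·4 = 16 | 1·8+6·0+1·8 = 16
gcd(4,1,6,1) = 1

Coefficients: [4, 1, 6, 1]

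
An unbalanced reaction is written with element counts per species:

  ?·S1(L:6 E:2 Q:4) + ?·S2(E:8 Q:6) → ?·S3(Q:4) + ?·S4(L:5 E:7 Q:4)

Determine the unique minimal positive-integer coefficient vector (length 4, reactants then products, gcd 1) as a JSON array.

Coefficients: [5, 4, 5, 6]

L: 5·6+4·0 = 30 | 5·0+6·5 = 30
E: 5·2+4·8 = 42 | 5·0+6·7 = 42
Q: 5·4+4·6 = 44 | 5·4+6·4 = 44
gcd(5,4,5,6) = 1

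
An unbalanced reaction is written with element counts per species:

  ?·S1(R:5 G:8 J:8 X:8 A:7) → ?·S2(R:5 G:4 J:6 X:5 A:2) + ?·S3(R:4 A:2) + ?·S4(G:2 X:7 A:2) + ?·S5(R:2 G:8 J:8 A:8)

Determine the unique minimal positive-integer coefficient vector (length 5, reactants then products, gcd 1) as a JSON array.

R: 6·5 = 30 | 4·5+1·4+4·0+3·2 = 30
G: 6·8 = 48 | 4·4+1·0+4·2+3·8 = 48
J: 6·8 = 48 | 4·6+1·0+4·0+3·8 = 48
X: 6·8 = 48 | 4·5+1·0+4·7+3·0 = 48
A: 6·7 = 42 | 4·2+1·2+4·2+3·8 = 42
gcd(6,4,1,4,3) = 1

Coefficients: [6, 4, 1, 4, 3]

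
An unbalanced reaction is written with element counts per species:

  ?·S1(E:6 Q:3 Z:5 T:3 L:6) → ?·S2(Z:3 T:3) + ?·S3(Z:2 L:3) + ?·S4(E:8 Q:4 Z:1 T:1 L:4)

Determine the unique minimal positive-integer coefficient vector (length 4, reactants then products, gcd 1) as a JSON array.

E: 4·6 = 24 | 3·0+4·0+3·8 = 24
Q: 4·3 = 12 | 3·0+4·0+3·4 = 12
Z: 4·5 = 20 | 3·3+4·2+3·1 = 20
T: 4·3 = 12 | 3·3+4·0+3·1 = 12
L: 4·6 = 24 | 3·0+4·3+3·4 = 24
gcd(4,3,4,3) = 1

Coefficients: [4, 3, 4, 3]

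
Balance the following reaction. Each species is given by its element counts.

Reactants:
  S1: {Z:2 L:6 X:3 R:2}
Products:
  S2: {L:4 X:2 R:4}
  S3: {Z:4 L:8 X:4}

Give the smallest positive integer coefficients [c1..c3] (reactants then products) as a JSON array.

Z: 2·2 = 4 | 1·0+1·4 = 4
L: 2·6 = 12 | 1·4+1·8 = 12
X: 2·3 = 6 | 1·2+1·4 = 6
R: 2·2 = 4 | 1·4+1·0 = 4
gcd(2,1,1) = 1

Coefficients: [2, 1, 1]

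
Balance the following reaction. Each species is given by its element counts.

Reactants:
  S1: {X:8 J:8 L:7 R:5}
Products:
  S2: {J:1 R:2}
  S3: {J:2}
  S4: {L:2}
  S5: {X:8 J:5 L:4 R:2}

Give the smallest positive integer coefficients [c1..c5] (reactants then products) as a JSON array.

X: 4·8 = 32 | 6·0+3·0+6·0+4·8 = 32
J: 4·8 = 32 | 6·1+3·2+6·0+4·5 = 32
L: 4·7 = 28 | 6·0+3·0+6·2+4·4 = 28
R: 4·5 = 20 | 6·2+3·0+6·0+4·2 = 20
gcd(4,6,3,6,4) = 1

Coefficients: [4, 6, 3, 6, 4]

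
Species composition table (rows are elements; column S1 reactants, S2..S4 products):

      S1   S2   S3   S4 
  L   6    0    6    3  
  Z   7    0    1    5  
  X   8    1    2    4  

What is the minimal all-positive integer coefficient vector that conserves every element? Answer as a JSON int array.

L: 3·6 = 18 | 6·0+1·6+4·3 = 18
Z: 3·7 = 21 | 6·0+1·1+4·5 = 21
X: 3·8 = 24 | 6·1+1·2+4·4 = 24
gcd(3,6,1,4) = 1

Coefficients: [3, 6, 1, 4]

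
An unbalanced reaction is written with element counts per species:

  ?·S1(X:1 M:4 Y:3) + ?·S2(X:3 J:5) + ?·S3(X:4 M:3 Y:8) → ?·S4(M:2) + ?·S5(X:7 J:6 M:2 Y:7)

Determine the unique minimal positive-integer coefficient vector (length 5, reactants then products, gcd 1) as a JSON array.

X: 1·1+6·3+4·4 = 35 | 3·0+5·7 = 35
J: 1·0+6·5+4·0 = 30 | 3·0+5·6 = 30
M: 1·4+6·0+4·3 = 16 | 3·2+5·2 = 16
Y: 1·3+6·0+4·8 = 35 | 3·0+5·7 = 35
gcd(1,6,4,3,5) = 1

Coefficients: [1, 6, 4, 3, 5]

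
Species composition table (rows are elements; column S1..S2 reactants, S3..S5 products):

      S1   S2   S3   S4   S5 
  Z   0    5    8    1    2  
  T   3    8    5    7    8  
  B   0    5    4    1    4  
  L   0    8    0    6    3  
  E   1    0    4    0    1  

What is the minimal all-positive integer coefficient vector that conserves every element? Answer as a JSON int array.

Z: 6·0+3·5 = 15 | 1·8+3·1+2·2 = 15
T: 6·3+3·8 = 42 | 1·5+3·7+2·8 = 42
B: 6·0+3·5 = 15 | 1·4+3·1+2·4 = 15
L: 6·0+3·8 = 24 | 1·0+3·6+2·3 = 24
E: 6·1+3·0 = 6 | 1·4+3·0+2·1 = 6
gcd(6,3,1,3,2) = 1

Coefficients: [6, 3, 1, 3, 2]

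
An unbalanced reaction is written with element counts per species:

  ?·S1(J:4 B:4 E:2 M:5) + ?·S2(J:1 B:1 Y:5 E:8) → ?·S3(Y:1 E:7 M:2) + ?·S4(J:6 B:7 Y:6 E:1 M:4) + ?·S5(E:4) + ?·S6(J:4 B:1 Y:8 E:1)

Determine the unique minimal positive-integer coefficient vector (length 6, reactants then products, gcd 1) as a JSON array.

Coefficients: [4, 6, 4, 3, 6, 1]

J: 4·4+6·1 = 22 | 4·0+3·6+6·0+1·4 = 22
B: 4·4+6·1 = 22 | 4·0+3·7+6·0+1·1 = 22
Y: 4·0+6·5 = 30 | 4·1+3·6+6·0+1·8 = 30
E: 4·2+6·8 = 56 | 4·7+3·1+6·4+1·1 = 56
M: 4·5+6·0 = 20 | 4·2+3·4+6·0+1·0 = 20
gcd(4,6,4,3,6,1) = 1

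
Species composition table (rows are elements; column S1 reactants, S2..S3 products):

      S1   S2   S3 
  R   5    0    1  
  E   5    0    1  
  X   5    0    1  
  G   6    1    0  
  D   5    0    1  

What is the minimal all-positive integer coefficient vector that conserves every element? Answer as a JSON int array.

R: 1·5 = 5 | 6·0+5·1 = 5
E: 1·5 = 5 | 6·0+5·1 = 5
X: 1·5 = 5 | 6·0+5·1 = 5
G: 1·6 = 6 | 6·1+5·0 = 6
D: 1·5 = 5 | 6·0+5·1 = 5
gcd(1,6,5) = 1

Coefficients: [1, 6, 5]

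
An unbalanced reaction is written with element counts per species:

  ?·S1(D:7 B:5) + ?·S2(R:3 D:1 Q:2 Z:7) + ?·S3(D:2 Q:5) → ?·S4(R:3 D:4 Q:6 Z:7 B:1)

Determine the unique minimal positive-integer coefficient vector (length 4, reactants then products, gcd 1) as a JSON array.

R: 1·0+5·3+4·0 = 15 | 5·3 = 15
D: 1·7+5·1+4·2 = 20 | 5·4 = 20
Q: 1·0+5·2+4·5 = 30 | 5·6 = 30
Z: 1·0+5·7+4·0 = 35 | 5·7 = 35
B: 1·5+5·0+4·0 = 5 | 5·1 = 5
gcd(1,5,4,5) = 1

Coefficients: [1, 5, 4, 5]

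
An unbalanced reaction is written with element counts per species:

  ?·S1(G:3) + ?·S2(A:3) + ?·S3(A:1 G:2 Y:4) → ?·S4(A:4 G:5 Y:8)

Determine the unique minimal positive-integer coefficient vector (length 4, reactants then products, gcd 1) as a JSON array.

A: 1·0+2·3+6·1 = 12 | 3·4 = 12
G: 1·3+2·0+6·2 = 15 | 3·5 = 15
Y: 1·0+2·0+6·4 = 24 | 3·8 = 24
gcd(1,2,6,3) = 1

Coefficients: [1, 2, 6, 3]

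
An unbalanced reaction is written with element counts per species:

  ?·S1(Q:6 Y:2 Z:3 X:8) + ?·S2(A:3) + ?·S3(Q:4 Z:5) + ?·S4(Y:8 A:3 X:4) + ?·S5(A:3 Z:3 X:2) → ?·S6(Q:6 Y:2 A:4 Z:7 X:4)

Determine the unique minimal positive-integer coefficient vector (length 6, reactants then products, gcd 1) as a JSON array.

Q: 2·6+5·0+6·4+1·0+2·0 = 36 | 6·6 = 36
Y: 2·2+5·0+6·0+1·8+2·0 = 12 | 6·2 = 12
A: 2·0+5·3+6·0+1·3+2·3 = 24 | 6·4 = 24
Z: 2·3+5·0+6·5+1·0+2·3 = 42 | 6·7 = 42
X: 2·8+5·0+6·0+1·4+2·2 = 24 | 6·4 = 24
gcd(2,5,6,1,2,6) = 1

Coefficients: [2, 5, 6, 1, 2, 6]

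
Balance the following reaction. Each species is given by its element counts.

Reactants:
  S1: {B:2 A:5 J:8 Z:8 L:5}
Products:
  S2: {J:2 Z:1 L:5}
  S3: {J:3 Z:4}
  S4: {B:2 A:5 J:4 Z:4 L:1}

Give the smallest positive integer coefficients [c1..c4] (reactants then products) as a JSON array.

Coefficients: [5, 4, 4, 5]

B: 5·2 = 10 | 4·0+4·0+5·2 = 10
A: 5·5 = 25 | 4·0+4·0+5·5 = 25
J: 5·8 = 40 | 4·2+4·3+5·4 = 40
Z: 5·8 = 40 | 4·1+4·4+5·4 = 40
L: 5·5 = 25 | 4·5+4·0+5·1 = 25
gcd(5,4,4,5) = 1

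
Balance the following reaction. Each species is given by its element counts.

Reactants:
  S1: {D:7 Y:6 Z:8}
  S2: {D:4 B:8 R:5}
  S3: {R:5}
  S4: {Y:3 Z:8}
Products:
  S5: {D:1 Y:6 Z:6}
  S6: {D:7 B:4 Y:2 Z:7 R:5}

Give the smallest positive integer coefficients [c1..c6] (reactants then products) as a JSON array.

Coefficients: [5, 3, 3, 4, 5, 6]

D: 5·7+3·4+3·0+4·0 = 47 | 5·1+6·7 = 47
B: 5·0+3·8+3·0+4·0 = 24 | 5·0+6·4 = 24
Y: 5·6+3·0+3·0+4·3 = 42 | 5·6+6·2 = 42
Z: 5·8+3·0+3·0+4·8 = 72 | 5·6+6·7 = 72
R: 5·0+3·5+3·5+4·0 = 30 | 5·0+6·5 = 30
gcd(5,3,3,4,5,6) = 1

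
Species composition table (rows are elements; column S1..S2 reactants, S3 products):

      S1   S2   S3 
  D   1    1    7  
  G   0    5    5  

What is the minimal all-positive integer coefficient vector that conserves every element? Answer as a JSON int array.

Coefficients: [6, 1, 1]

D: 6·1+1·1 = 7 | 1·7 = 7
G: 6·0+1·5 = 5 | 1·5 = 5
gcd(6,1,1) = 1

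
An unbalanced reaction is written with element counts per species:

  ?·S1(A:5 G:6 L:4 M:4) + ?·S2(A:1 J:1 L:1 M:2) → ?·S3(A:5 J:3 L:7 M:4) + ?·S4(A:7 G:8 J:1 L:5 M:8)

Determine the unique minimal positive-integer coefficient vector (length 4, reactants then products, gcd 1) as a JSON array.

A: 4·5+6·1 = 26 | 1·5+3·7 = 26
G: 4·6+6·0 = 24 | 1·0+3·8 = 24
J: 4·0+6·1 = 6 | 1·3+3·1 = 6
L: 4·4+6·1 = 22 | 1·7+3·5 = 22
M: 4·4+6·2 = 28 | 1·4+3·8 = 28
gcd(4,6,1,3) = 1

Coefficients: [4, 6, 1, 3]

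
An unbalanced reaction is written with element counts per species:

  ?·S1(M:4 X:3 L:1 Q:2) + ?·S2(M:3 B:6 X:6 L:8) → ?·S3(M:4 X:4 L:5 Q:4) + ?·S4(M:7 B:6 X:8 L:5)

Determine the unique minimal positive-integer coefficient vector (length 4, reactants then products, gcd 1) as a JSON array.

M: 2·4+1·3 = 11 | 1·4+1·7 = 11
B: 2·0+1·6 = 6 | 1·0+1·6 = 6
X: 2·3+1·6 = 12 | 1·4+1·8 = 12
L: 2·1+1·8 = 10 | 1·5+1·5 = 10
Q: 2·2+1·0 = 4 | 1·4+1·0 = 4
gcd(2,1,1,1) = 1

Coefficients: [2, 1, 1, 1]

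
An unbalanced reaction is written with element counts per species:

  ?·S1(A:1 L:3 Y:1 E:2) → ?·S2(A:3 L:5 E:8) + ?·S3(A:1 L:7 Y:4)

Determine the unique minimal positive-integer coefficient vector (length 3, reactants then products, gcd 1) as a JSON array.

A: 4·1 = 4 | 1·3+1·1 = 4
L: 4·3 = 12 | 1·5+1·7 = 12
Y: 4·1 = 4 | 1·0+1·4 = 4
E: 4·2 = 8 | 1·8+1·0 = 8
gcd(4,1,1) = 1

Coefficients: [4, 1, 1]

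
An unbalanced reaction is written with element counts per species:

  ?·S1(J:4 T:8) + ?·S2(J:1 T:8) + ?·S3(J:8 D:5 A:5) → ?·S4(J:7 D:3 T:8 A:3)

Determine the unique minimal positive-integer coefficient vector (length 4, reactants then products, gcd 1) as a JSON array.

Coefficients: [2, 3, 3, 5]

J: 2·4+3·1+3·8 = 35 | 5·7 = 35
D: 2·0+3·0+3·5 = 15 | 5·3 = 15
T: 2·8+3·8+3·0 = 40 | 5·8 = 40
A: 2·0+3·0+3·5 = 15 | 5·3 = 15
gcd(2,3,3,5) = 1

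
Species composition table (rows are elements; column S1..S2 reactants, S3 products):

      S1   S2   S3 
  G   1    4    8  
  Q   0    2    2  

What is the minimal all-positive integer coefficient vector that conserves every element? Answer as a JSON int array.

Coefficients: [4, 1, 1]

G: 4·1+1·4 = 8 | 1·8 = 8
Q: 4·0+1·2 = 2 | 1·2 = 2
gcd(4,1,1) = 1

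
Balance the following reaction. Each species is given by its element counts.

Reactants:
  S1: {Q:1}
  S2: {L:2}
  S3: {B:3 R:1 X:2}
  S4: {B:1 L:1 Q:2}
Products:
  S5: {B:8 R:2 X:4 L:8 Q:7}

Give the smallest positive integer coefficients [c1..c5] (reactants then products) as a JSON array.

Coefficients: [3, 3, 2, 2, 1]

B: 3·0+3·0+2·3+2·1 = 8 | 1·8 = 8
R: 3·0+3·0+2·1+2·0 = 2 | 1·2 = 2
X: 3·0+3·0+2·2+2·0 = 4 | 1·4 = 4
L: 3·0+3·2+2·0+2·1 = 8 | 1·8 = 8
Q: 3·1+3·0+2·0+2·2 = 7 | 1·7 = 7
gcd(3,3,2,2,1) = 1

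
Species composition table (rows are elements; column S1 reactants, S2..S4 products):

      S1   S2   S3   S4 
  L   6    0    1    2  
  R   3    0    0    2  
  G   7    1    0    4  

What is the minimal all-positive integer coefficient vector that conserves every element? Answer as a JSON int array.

L: 2·6 = 12 | 2·0+6·1+3·2 = 12
R: 2·3 = 6 | 2·0+6·0+3·2 = 6
G: 2·7 = 14 | 2·1+6·0+3·4 = 14
gcd(2,2,6,3) = 1

Coefficients: [2, 2, 6, 3]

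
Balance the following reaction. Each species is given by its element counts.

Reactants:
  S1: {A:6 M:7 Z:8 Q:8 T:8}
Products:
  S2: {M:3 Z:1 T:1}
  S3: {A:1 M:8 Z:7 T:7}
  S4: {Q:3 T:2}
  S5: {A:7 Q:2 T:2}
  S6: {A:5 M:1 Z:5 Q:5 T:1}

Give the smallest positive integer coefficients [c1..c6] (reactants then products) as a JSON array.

Coefficients: [4, 3, 2, 5, 1, 3]

A: 4·6 = 24 | 3·0+2·1+5·0+1·7+3·5 = 24
M: 4·7 = 28 | 3·3+2·8+5·0+1·0+3·1 = 28
Z: 4·8 = 32 | 3·1+2·7+5·0+1·0+3·5 = 32
Q: 4·8 = 32 | 3·0+2·0+5·3+1·2+3·5 = 32
T: 4·8 = 32 | 3·1+2·7+5·2+1·2+3·1 = 32
gcd(4,3,2,5,1,3) = 1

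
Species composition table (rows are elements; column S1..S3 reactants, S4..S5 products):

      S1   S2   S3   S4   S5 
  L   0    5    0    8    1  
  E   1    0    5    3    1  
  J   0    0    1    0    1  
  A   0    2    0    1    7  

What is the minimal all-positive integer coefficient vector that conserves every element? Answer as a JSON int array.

Coefficients: [5, 5, 1, 3, 1]

L: 5·0+5·5+1·0 = 25 | 3·8+1·1 = 25
E: 5·1+5·0+1·5 = 10 | 3·3+1·1 = 10
J: 5·0+5·0+1·1 = 1 | 3·0+1·1 = 1
A: 5·0+5·2+1·0 = 10 | 3·1+1·7 = 10
gcd(5,5,1,3,1) = 1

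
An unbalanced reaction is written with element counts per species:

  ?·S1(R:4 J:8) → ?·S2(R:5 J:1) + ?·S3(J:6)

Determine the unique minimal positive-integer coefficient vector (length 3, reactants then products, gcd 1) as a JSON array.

R: 5·4 = 20 | 4·5+6·0 = 20
J: 5·8 = 40 | 4·1+6·6 = 40
gcd(5,4,6) = 1

Coefficients: [5, 4, 6]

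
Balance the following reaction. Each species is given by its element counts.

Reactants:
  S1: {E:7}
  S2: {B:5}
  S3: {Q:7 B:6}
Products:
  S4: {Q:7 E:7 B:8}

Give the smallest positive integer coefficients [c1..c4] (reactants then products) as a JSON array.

Coefficients: [5, 2, 5, 5]

Q: 5·0+2·0+5·7 = 35 | 5·7 = 35
E: 5·7+2·0+5·0 = 35 | 5·7 = 35
B: 5·0+2·5+5·6 = 40 | 5·8 = 40
gcd(5,2,5,5) = 1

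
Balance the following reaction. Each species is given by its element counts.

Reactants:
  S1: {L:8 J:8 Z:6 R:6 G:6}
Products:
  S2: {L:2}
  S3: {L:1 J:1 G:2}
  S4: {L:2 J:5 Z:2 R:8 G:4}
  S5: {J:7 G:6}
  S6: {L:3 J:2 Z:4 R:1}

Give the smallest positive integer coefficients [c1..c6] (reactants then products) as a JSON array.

Coefficients: [5, 5, 6, 3, 1, 6]

L: 5·8 = 40 | 5·2+6·1+3·2+1·0+6·3 = 40
J: 5·8 = 40 | 5·0+6·1+3·5+1·7+6·2 = 40
Z: 5·6 = 30 | 5·0+6·0+3·2+1·0+6·4 = 30
R: 5·6 = 30 | 5·0+6·0+3·8+1·0+6·1 = 30
G: 5·6 = 30 | 5·0+6·2+3·4+1·6+6·0 = 30
gcd(5,5,6,3,1,6) = 1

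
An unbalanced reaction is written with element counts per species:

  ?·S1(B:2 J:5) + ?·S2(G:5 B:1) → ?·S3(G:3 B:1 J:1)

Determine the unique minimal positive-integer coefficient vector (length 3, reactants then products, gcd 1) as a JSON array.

Coefficients: [1, 3, 5]

G: 1·0+3·5 = 15 | 5·3 = 15
B: 1·2+3·1 = 5 | 5·1 = 5
J: 1·5+3·0 = 5 | 5·1 = 5
gcd(1,3,5) = 1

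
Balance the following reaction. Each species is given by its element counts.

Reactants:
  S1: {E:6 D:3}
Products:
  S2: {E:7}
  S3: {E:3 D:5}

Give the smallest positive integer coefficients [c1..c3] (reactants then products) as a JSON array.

Coefficients: [5, 3, 3]

E: 5·6 = 30 | 3·7+3·3 = 30
D: 5·3 = 15 | 3·0+3·5 = 15
gcd(5,3,3) = 1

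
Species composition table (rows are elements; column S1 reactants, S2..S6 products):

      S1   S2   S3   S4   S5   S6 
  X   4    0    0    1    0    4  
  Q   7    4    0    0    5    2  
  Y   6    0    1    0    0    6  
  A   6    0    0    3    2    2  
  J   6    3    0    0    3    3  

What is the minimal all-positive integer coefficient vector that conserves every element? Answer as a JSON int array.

Coefficients: [3, 3, 6, 4, 1, 2]

X: 3·4 = 12 | 3·0+6·0+4·1+1·0+2·4 = 12
Q: 3·7 = 21 | 3·4+6·0+4·0+1·5+2·2 = 21
Y: 3·6 = 18 | 3·0+6·1+4·0+1·0+2·6 = 18
A: 3·6 = 18 | 3·0+6·0+4·3+1·2+2·2 = 18
J: 3·6 = 18 | 3·3+6·0+4·0+1·3+2·3 = 18
gcd(3,3,6,4,1,2) = 1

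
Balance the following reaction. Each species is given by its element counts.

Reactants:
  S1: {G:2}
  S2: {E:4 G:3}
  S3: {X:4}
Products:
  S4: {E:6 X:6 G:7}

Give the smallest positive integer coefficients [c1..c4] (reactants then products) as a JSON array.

Coefficients: [5, 6, 6, 4]

E: 5·0+6·4+6·0 = 24 | 4·6 = 24
X: 5·0+6·0+6·4 = 24 | 4·6 = 24
G: 5·2+6·3+6·0 = 28 | 4·7 = 28
gcd(5,6,6,4) = 1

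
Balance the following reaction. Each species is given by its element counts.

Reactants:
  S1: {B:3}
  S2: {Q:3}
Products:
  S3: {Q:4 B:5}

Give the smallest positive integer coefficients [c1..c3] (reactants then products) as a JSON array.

Coefficients: [5, 4, 3]

Q: 5·0+4·3 = 12 | 3·4 = 12
B: 5·3+4·0 = 15 | 3·5 = 15
gcd(5,4,3) = 1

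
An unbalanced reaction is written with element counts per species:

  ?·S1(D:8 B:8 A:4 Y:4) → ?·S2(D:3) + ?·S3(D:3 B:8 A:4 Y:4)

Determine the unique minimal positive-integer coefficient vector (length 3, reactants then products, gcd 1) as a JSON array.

Coefficients: [3, 5, 3]

D: 3·8 = 24 | 5·3+3·3 = 24
B: 3·8 = 24 | 5·0+3·8 = 24
A: 3·4 = 12 | 5·0+3·4 = 12
Y: 3·4 = 12 | 5·0+3·4 = 12
gcd(3,5,3) = 1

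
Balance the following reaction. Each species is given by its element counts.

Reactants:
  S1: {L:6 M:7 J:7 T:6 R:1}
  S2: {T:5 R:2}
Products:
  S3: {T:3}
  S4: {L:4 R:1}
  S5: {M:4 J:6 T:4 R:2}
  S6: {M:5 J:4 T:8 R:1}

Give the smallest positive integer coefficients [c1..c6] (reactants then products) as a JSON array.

L: 4·6+5·0 = 24 | 3·0+6·4+2·0+4·0 = 24
M: 4·7+5·0 = 28 | 3·0+6·0+2·4+4·5 = 28
J: 4·7+5·0 = 28 | 3·0+6·0+2·6+4·4 = 28
T: 4·6+5·5 = 49 | 3·3+6·0+2·4+4·8 = 49
R: 4·1+5·2 = 14 | 3·0+6·1+2·2+4·1 = 14
gcd(4,5,3,6,2,4) = 1

Coefficients: [4, 5, 3, 6, 2, 4]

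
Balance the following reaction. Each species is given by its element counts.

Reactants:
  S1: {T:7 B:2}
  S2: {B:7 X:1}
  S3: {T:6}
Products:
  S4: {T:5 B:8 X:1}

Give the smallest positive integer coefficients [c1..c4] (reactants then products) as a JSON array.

Coefficients: [2, 4, 1, 4]

T: 2·7+4·0+1·6 = 20 | 4·5 = 20
B: 2·2+4·7+1·0 = 32 | 4·8 = 32
X: 2·0+4·1+1·0 = 4 | 4·1 = 4
gcd(2,4,1,4) = 1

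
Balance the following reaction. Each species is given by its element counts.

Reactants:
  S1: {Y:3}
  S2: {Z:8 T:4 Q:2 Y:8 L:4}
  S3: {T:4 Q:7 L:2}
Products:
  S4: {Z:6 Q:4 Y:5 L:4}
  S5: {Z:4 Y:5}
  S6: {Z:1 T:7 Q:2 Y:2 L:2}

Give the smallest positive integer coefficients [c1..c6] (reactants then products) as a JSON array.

Coefficients: [1, 5, 2, 4, 3, 4]

Z: 1·0+5·8+2·0 = 40 | 4·6+3·4+4·1 = 40
T: 1·0+5·4+2·4 = 28 | 4·0+3·0+4·7 = 28
Q: 1·0+5·2+2·7 = 24 | 4·4+3·0+4·2 = 24
Y: 1·3+5·8+2·0 = 43 | 4·5+3·5+4·2 = 43
L: 1·0+5·4+2·2 = 24 | 4·4+3·0+4·2 = 24
gcd(1,5,2,4,3,4) = 1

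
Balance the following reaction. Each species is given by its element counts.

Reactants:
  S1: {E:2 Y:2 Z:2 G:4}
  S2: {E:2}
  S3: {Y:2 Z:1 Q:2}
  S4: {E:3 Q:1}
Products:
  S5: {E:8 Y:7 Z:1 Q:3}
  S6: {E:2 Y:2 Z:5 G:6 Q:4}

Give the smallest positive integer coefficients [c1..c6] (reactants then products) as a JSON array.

Coefficients: [3, 4, 6, 2, 2, 2]

E: 3·2+4·2+6·0+2·3 = 20 | 2·8+2·2 = 20
Y: 3·2+4·0+6·2+2·0 = 18 | 2·7+2·2 = 18
Z: 3·2+4·0+6·1+2·0 = 12 | 2·1+2·5 = 12
G: 3·4+4·0+6·0+2·0 = 12 | 2·0+2·6 = 12
Q: 3·0+4·0+6·2+2·1 = 14 | 2·3+2·4 = 14
gcd(3,4,6,2,2,2) = 1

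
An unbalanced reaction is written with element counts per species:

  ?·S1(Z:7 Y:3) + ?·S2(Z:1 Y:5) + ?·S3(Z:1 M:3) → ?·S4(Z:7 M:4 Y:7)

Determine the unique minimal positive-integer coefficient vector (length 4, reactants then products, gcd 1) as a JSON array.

Coefficients: [2, 3, 4, 3]

Z: 2·7+3·1+4·1 = 21 | 3·7 = 21
M: 2·0+3·0+4·3 = 12 | 3·4 = 12
Y: 2·3+3·5+4·0 = 21 | 3·7 = 21
gcd(2,3,4,3) = 1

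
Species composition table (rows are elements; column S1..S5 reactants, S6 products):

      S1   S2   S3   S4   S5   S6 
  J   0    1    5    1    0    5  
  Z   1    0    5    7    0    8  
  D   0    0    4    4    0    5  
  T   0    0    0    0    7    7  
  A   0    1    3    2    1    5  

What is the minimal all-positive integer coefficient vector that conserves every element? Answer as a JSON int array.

J: 3·0+3·1+3·5+2·1+4·0 = 20 | 4·5 = 20
Z: 3·1+3·0+3·5+2·7+4·0 = 32 | 4·8 = 32
D: 3·0+3·0+3·4+2·4+4·0 = 20 | 4·5 = 20
T: 3·0+3·0+3·0+2·0+4·7 = 28 | 4·7 = 28
A: 3·0+3·1+3·3+2·2+4·1 = 20 | 4·5 = 20
gcd(3,3,3,2,4,4) = 1

Coefficients: [3, 3, 3, 2, 4, 4]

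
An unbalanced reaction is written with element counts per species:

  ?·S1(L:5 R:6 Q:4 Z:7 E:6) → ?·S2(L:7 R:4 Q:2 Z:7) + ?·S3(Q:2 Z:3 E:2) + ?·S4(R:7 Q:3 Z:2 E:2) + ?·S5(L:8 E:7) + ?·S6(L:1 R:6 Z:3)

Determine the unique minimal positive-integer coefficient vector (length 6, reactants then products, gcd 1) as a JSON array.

L: 5·5 = 25 | 1·7+6·0+2·0+2·8+2·1 = 25
R: 5·6 = 30 | 1·4+6·0+2·7+2·0+2·6 = 30
Q: 5·4 = 20 | 1·2+6·2+2·3+2·0+2·0 = 20
Z: 5·7 = 35 | 1·7+6·3+2·2+2·0+2·3 = 35
E: 5·6 = 30 | 1·0+6·2+2·2+2·7+2·0 = 30
gcd(5,1,6,2,2,2) = 1

Coefficients: [5, 1, 6, 2, 2, 2]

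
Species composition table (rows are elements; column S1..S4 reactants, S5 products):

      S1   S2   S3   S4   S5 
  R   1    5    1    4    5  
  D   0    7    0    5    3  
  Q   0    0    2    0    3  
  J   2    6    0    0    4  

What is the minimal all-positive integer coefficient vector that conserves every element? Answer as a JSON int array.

Coefficients: [5, 1, 6, 1, 4]

R: 5·1+1·5+6·1+1·4 = 20 | 4·5 = 20
D: 5·0+1·7+6·0+1·5 = 12 | 4·3 = 12
Q: 5·0+1·0+6·2+1·0 = 12 | 4·3 = 12
J: 5·2+1·6+6·0+1·0 = 16 | 4·4 = 16
gcd(5,1,6,1,4) = 1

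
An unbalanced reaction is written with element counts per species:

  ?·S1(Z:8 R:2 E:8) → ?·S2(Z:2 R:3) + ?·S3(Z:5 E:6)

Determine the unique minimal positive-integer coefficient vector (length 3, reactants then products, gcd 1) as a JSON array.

Coefficients: [3, 2, 4]

Z: 3·8 = 24 | 2·2+4·5 = 24
R: 3·2 = 6 | 2·3+4·0 = 6
E: 3·8 = 24 | 2·0+4·6 = 24
gcd(3,2,4) = 1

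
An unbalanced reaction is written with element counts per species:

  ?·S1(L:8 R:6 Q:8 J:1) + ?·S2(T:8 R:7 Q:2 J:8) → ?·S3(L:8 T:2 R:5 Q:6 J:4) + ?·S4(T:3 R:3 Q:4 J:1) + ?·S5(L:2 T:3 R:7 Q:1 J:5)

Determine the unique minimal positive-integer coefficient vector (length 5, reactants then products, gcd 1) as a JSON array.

L: 6·8+5·0 = 48 | 5·8+6·0+4·2 = 48
T: 6·0+5·8 = 40 | 5·2+6·3+4·3 = 40
R: 6·6+5·7 = 71 | 5·5+6·3+4·7 = 71
Q: 6·8+5·2 = 58 | 5·6+6·4+4·1 = 58
J: 6·1+5·8 = 46 | 5·4+6·1+4·5 = 46
gcd(6,5,5,6,4) = 1

Coefficients: [6, 5, 5, 6, 4]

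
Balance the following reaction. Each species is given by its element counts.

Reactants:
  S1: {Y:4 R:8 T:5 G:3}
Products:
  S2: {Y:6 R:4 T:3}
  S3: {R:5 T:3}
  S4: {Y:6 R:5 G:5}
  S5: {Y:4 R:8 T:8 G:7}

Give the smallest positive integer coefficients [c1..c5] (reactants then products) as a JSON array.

Coefficients: [4, 1, 3, 1, 1]

Y: 4·4 = 16 | 1·6+3·0+1·6+1·4 = 16
R: 4·8 = 32 | 1·4+3·5+1·5+1·8 = 32
T: 4·5 = 20 | 1·3+3·3+1·0+1·8 = 20
G: 4·3 = 12 | 1·0+3·0+1·5+1·7 = 12
gcd(4,1,3,1,1) = 1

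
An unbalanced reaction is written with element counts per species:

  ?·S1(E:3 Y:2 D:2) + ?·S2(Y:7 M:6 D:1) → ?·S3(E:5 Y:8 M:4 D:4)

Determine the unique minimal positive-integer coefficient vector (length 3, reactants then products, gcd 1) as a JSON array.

Coefficients: [5, 2, 3]

E: 5·3+2·0 = 15 | 3·5 = 15
Y: 5·2+2·7 = 24 | 3·8 = 24
M: 5·0+2·6 = 12 | 3·4 = 12
D: 5·2+2·1 = 12 | 3·4 = 12
gcd(5,2,3) = 1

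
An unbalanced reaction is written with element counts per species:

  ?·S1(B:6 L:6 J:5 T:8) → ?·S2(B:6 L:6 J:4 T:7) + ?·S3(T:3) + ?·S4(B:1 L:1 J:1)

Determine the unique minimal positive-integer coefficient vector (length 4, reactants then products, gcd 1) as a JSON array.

Coefficients: [2, 1, 3, 6]

B: 2·6 = 12 | 1·6+3·0+6·1 = 12
L: 2·6 = 12 | 1·6+3·0+6·1 = 12
J: 2·5 = 10 | 1·4+3·0+6·1 = 10
T: 2·8 = 16 | 1·7+3·3+6·0 = 16
gcd(2,1,3,6) = 1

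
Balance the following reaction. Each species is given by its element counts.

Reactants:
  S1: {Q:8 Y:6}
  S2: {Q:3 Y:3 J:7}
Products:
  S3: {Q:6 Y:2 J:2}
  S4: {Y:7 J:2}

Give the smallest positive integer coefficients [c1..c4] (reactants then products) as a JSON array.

Q: 3·8+2·3 = 30 | 5·6+2·0 = 30
Y: 3·6+2·3 = 24 | 5·2+2·7 = 24
J: 3·0+2·7 = 14 | 5·2+2·2 = 14
gcd(3,2,5,2) = 1

Coefficients: [3, 2, 5, 2]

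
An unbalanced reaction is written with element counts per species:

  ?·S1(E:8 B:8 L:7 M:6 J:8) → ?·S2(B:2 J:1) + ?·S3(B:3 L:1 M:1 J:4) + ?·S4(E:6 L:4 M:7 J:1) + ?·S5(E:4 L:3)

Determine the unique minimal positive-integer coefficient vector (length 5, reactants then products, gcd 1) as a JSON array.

Coefficients: [3, 6, 4, 2, 3]

E: 3·8 = 24 | 6·0+4·0+2·6+3·4 = 24
B: 3·8 = 24 | 6·2+4·3+2·0+3·0 = 24
L: 3·7 = 21 | 6·0+4·1+2·4+3·3 = 21
M: 3·6 = 18 | 6·0+4·1+2·7+3·0 = 18
J: 3·8 = 24 | 6·1+4·4+2·1+3·0 = 24
gcd(3,6,4,2,3) = 1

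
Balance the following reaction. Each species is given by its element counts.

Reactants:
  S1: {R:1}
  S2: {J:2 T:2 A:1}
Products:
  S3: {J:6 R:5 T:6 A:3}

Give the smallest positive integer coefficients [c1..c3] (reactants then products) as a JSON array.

Coefficients: [5, 3, 1]

J: 5·0+3·2 = 6 | 1·6 = 6
R: 5·1+3·0 = 5 | 1·5 = 5
T: 5·0+3·2 = 6 | 1·6 = 6
A: 5·0+3·1 = 3 | 1·3 = 3
gcd(5,3,1) = 1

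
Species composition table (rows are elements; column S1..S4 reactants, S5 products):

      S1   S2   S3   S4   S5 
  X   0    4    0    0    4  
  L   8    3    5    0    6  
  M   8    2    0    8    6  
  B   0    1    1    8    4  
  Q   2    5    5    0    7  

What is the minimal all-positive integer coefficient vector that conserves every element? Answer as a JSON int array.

Coefficients: [1, 6, 2, 2, 6]

X: 1·0+6·4+2·0+2·0 = 24 | 6·4 = 24
L: 1·8+6·3+2·5+2·0 = 36 | 6·6 = 36
M: 1·8+6·2+2·0+2·8 = 36 | 6·6 = 36
B: 1·0+6·1+2·1+2·8 = 24 | 6·4 = 24
Q: 1·2+6·5+2·5+2·0 = 42 | 6·7 = 42
gcd(1,6,2,2,6) = 1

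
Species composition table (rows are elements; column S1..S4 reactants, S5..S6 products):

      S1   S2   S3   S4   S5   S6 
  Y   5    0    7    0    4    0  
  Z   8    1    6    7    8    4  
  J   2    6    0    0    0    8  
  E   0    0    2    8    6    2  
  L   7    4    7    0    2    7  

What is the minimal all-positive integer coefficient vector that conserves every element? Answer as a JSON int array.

Coefficients: [1, 5, 1, 3, 3, 4]

Y: 1·5+5·0+1·7+3·0 = 12 | 3·4+4·0 = 12
Z: 1·8+5·1+1·6+3·7 = 40 | 3·8+4·4 = 40
J: 1·2+5·6+1·0+3·0 = 32 | 3·0+4·8 = 32
E: 1·0+5·0+1·2+3·8 = 26 | 3·6+4·2 = 26
L: 1·7+5·4+1·7+3·0 = 34 | 3·2+4·7 = 34
gcd(1,5,1,3,3,4) = 1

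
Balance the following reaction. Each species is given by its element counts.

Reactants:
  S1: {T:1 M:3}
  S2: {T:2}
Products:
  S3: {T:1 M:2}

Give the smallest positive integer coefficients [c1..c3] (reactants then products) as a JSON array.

Coefficients: [4, 1, 6]

T: 4·1+1·2 = 6 | 6·1 = 6
M: 4·3+1·0 = 12 | 6·2 = 12
gcd(4,1,6) = 1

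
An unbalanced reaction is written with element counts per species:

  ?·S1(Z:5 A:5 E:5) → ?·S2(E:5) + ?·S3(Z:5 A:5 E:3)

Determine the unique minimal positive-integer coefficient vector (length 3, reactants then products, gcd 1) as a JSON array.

Z: 5·5 = 25 | 2·0+5·5 = 25
A: 5·5 = 25 | 2·0+5·5 = 25
E: 5·5 = 25 | 2·5+5·3 = 25
gcd(5,2,5) = 1

Coefficients: [5, 2, 5]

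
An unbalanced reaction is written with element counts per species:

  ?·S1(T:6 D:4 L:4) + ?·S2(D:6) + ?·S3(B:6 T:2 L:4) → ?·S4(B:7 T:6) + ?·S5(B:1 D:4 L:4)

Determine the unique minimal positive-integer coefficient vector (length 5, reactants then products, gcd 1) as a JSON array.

Coefficients: [1, 2, 3, 2, 4]

B: 1·0+2·0+3·6 = 18 | 2·7+4·1 = 18
T: 1·6+2·0+3·2 = 12 | 2·6+4·0 = 12
D: 1·4+2·6+3·0 = 16 | 2·0+4·4 = 16
L: 1·4+2·0+3·4 = 16 | 2·0+4·4 = 16
gcd(1,2,3,2,4) = 1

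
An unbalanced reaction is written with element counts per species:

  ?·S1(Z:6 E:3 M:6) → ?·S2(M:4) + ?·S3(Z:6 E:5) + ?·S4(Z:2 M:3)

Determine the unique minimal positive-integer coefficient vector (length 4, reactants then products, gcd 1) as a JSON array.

Z: 5·6 = 30 | 3·0+3·6+6·2 = 30
E: 5·3 = 15 | 3·0+3·5+6·0 = 15
M: 5·6 = 30 | 3·4+3·0+6·3 = 30
gcd(5,3,3,6) = 1

Coefficients: [5, 3, 3, 6]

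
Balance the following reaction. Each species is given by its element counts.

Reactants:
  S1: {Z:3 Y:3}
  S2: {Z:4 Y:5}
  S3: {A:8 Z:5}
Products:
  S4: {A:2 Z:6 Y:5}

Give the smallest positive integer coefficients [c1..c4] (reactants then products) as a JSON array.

Coefficients: [5, 1, 1, 4]

A: 5·0+1·0+1·8 = 8 | 4·2 = 8
Z: 5·3+1·4+1·5 = 24 | 4·6 = 24
Y: 5·3+1·5+1·0 = 20 | 4·5 = 20
gcd(5,1,1,4) = 1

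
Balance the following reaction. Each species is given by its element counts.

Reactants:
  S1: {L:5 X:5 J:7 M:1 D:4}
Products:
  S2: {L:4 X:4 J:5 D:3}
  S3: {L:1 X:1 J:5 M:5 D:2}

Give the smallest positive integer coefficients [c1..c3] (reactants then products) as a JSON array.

L: 5·5 = 25 | 6·4+1·1 = 25
X: 5·5 = 25 | 6·4+1·1 = 25
J: 5·7 = 35 | 6·5+1·5 = 35
M: 5·1 = 5 | 6·0+1·5 = 5
D: 5·4 = 20 | 6·3+1·2 = 20
gcd(5,6,1) = 1

Coefficients: [5, 6, 1]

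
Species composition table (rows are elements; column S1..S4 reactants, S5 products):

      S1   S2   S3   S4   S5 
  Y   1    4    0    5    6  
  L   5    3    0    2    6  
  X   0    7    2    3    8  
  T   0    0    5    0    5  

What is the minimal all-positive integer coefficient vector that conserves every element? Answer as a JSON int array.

Coefficients: [3, 3, 5, 3, 5]

Y: 3·1+3·4+5·0+3·5 = 30 | 5·6 = 30
L: 3·5+3·3+5·0+3·2 = 30 | 5·6 = 30
X: 3·0+3·7+5·2+3·3 = 40 | 5·8 = 40
T: 3·0+3·0+5·5+3·0 = 25 | 5·5 = 25
gcd(3,3,5,3,5) = 1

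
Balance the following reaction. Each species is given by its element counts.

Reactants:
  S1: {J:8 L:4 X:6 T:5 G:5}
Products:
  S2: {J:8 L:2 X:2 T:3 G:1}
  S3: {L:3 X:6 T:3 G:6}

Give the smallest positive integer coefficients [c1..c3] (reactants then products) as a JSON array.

Coefficients: [3, 3, 2]

J: 3·8 = 24 | 3·8+2·0 = 24
L: 3·4 = 12 | 3·2+2·3 = 12
X: 3·6 = 18 | 3·2+2·6 = 18
T: 3·5 = 15 | 3·3+2·3 = 15
G: 3·5 = 15 | 3·1+2·6 = 15
gcd(3,3,2) = 1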